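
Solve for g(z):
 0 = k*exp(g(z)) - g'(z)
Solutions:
 g(z) = log(-1/(C1 + k*z))


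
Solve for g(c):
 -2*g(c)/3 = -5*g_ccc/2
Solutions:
 g(c) = C3*exp(30^(2/3)*c/15) + (C1*sin(10^(2/3)*3^(1/6)*c/10) + C2*cos(10^(2/3)*3^(1/6)*c/10))*exp(-30^(2/3)*c/30)


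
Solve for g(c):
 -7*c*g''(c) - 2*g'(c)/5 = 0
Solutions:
 g(c) = C1 + C2*c^(33/35)


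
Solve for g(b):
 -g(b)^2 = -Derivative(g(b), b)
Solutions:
 g(b) = -1/(C1 + b)


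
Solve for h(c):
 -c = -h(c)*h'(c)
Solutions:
 h(c) = -sqrt(C1 + c^2)
 h(c) = sqrt(C1 + c^2)


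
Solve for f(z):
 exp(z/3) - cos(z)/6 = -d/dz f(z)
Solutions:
 f(z) = C1 - 3*exp(z/3) + sin(z)/6


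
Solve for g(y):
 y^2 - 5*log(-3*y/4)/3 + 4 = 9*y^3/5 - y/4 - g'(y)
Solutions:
 g(y) = C1 + 9*y^4/20 - y^3/3 - y^2/8 + 5*y*log(-y)/3 + y*(-17/3 - 4*log(2) + log(3) + 2*log(6)/3)


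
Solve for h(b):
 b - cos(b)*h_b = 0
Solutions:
 h(b) = C1 + Integral(b/cos(b), b)


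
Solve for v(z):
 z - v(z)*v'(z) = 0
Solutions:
 v(z) = -sqrt(C1 + z^2)
 v(z) = sqrt(C1 + z^2)


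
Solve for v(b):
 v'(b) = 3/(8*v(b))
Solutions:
 v(b) = -sqrt(C1 + 3*b)/2
 v(b) = sqrt(C1 + 3*b)/2


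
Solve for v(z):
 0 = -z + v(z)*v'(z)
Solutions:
 v(z) = -sqrt(C1 + z^2)
 v(z) = sqrt(C1 + z^2)


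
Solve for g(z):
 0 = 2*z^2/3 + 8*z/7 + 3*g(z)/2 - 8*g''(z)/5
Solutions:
 g(z) = C1*exp(-sqrt(15)*z/4) + C2*exp(sqrt(15)*z/4) - 4*z^2/9 - 16*z/21 - 128/135


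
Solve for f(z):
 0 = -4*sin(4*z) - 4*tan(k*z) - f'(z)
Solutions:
 f(z) = C1 - 4*Piecewise((-log(cos(k*z))/k, Ne(k, 0)), (0, True)) + cos(4*z)


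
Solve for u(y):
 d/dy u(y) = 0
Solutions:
 u(y) = C1


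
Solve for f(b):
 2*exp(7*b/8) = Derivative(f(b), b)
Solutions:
 f(b) = C1 + 16*exp(7*b/8)/7


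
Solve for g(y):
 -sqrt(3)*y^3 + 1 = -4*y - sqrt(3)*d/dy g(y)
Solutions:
 g(y) = C1 + y^4/4 - 2*sqrt(3)*y^2/3 - sqrt(3)*y/3


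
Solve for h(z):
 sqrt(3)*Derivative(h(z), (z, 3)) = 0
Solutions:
 h(z) = C1 + C2*z + C3*z^2


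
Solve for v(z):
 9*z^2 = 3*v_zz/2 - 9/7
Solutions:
 v(z) = C1 + C2*z + z^4/2 + 3*z^2/7


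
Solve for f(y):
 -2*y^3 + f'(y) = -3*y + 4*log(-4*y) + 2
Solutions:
 f(y) = C1 + y^4/2 - 3*y^2/2 + 4*y*log(-y) + 2*y*(-1 + 4*log(2))


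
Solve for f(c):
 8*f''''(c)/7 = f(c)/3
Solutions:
 f(c) = C1*exp(-378^(1/4)*c/6) + C2*exp(378^(1/4)*c/6) + C3*sin(378^(1/4)*c/6) + C4*cos(378^(1/4)*c/6)


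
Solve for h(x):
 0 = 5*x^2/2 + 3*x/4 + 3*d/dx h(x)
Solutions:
 h(x) = C1 - 5*x^3/18 - x^2/8


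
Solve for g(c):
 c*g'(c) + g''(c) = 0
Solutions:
 g(c) = C1 + C2*erf(sqrt(2)*c/2)


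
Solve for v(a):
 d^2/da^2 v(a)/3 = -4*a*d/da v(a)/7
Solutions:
 v(a) = C1 + C2*erf(sqrt(42)*a/7)


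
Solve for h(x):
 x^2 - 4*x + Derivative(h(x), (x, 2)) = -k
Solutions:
 h(x) = C1 + C2*x - k*x^2/2 - x^4/12 + 2*x^3/3


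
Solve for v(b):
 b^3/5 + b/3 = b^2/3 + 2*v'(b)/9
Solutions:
 v(b) = C1 + 9*b^4/40 - b^3/2 + 3*b^2/4


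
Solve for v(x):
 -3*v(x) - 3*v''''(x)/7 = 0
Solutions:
 v(x) = (C1*sin(sqrt(2)*7^(1/4)*x/2) + C2*cos(sqrt(2)*7^(1/4)*x/2))*exp(-sqrt(2)*7^(1/4)*x/2) + (C3*sin(sqrt(2)*7^(1/4)*x/2) + C4*cos(sqrt(2)*7^(1/4)*x/2))*exp(sqrt(2)*7^(1/4)*x/2)


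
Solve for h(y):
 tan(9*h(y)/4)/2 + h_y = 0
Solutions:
 h(y) = -4*asin(C1*exp(-9*y/8))/9 + 4*pi/9
 h(y) = 4*asin(C1*exp(-9*y/8))/9


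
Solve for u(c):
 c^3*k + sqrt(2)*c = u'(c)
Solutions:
 u(c) = C1 + c^4*k/4 + sqrt(2)*c^2/2


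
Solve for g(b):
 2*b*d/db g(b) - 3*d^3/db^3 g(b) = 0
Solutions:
 g(b) = C1 + Integral(C2*airyai(2^(1/3)*3^(2/3)*b/3) + C3*airybi(2^(1/3)*3^(2/3)*b/3), b)


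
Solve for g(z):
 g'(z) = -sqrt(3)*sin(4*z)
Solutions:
 g(z) = C1 + sqrt(3)*cos(4*z)/4


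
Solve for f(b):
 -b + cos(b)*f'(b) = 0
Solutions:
 f(b) = C1 + Integral(b/cos(b), b)


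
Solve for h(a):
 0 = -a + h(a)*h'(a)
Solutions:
 h(a) = -sqrt(C1 + a^2)
 h(a) = sqrt(C1 + a^2)


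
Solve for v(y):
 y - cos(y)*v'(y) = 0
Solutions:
 v(y) = C1 + Integral(y/cos(y), y)


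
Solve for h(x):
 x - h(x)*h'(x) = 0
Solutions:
 h(x) = -sqrt(C1 + x^2)
 h(x) = sqrt(C1 + x^2)


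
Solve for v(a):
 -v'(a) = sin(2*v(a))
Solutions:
 v(a) = pi - acos((-C1 - exp(4*a))/(C1 - exp(4*a)))/2
 v(a) = acos((-C1 - exp(4*a))/(C1 - exp(4*a)))/2


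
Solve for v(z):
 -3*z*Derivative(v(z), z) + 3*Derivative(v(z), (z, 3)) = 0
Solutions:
 v(z) = C1 + Integral(C2*airyai(z) + C3*airybi(z), z)


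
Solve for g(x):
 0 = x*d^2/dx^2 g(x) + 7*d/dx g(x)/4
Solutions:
 g(x) = C1 + C2/x^(3/4)


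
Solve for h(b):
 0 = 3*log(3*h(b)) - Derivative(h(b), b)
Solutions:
 -Integral(1/(log(_y) + log(3)), (_y, h(b)))/3 = C1 - b


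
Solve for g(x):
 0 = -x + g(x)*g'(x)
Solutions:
 g(x) = -sqrt(C1 + x^2)
 g(x) = sqrt(C1 + x^2)


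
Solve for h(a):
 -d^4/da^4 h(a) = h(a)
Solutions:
 h(a) = (C1*sin(sqrt(2)*a/2) + C2*cos(sqrt(2)*a/2))*exp(-sqrt(2)*a/2) + (C3*sin(sqrt(2)*a/2) + C4*cos(sqrt(2)*a/2))*exp(sqrt(2)*a/2)


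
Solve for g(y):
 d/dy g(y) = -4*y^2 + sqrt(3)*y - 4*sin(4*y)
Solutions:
 g(y) = C1 - 4*y^3/3 + sqrt(3)*y^2/2 + cos(4*y)


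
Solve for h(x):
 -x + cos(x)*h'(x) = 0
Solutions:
 h(x) = C1 + Integral(x/cos(x), x)


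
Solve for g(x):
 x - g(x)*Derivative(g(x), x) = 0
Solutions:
 g(x) = -sqrt(C1 + x^2)
 g(x) = sqrt(C1 + x^2)


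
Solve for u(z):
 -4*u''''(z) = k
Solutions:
 u(z) = C1 + C2*z + C3*z^2 + C4*z^3 - k*z^4/96


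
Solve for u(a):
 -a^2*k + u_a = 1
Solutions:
 u(a) = C1 + a^3*k/3 + a


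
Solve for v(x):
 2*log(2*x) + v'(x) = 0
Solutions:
 v(x) = C1 - 2*x*log(x) - x*log(4) + 2*x


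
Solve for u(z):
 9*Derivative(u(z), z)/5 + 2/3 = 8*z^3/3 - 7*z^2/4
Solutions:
 u(z) = C1 + 10*z^4/27 - 35*z^3/108 - 10*z/27


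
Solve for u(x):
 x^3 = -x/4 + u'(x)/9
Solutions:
 u(x) = C1 + 9*x^4/4 + 9*x^2/8


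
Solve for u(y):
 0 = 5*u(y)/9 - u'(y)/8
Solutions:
 u(y) = C1*exp(40*y/9)


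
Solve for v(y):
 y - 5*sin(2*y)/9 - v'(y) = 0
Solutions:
 v(y) = C1 + y^2/2 + 5*cos(2*y)/18


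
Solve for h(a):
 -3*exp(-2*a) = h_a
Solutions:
 h(a) = C1 + 3*exp(-2*a)/2


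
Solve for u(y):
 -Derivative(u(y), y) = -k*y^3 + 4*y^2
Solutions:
 u(y) = C1 + k*y^4/4 - 4*y^3/3


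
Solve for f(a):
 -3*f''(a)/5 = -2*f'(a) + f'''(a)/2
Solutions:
 f(a) = C1 + C2*exp(a*(-3 + sqrt(109))/5) + C3*exp(-a*(3 + sqrt(109))/5)


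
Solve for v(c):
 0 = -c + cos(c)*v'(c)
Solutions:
 v(c) = C1 + Integral(c/cos(c), c)


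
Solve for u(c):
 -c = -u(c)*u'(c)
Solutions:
 u(c) = -sqrt(C1 + c^2)
 u(c) = sqrt(C1 + c^2)


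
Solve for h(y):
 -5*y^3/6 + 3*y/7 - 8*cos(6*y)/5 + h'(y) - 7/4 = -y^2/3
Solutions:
 h(y) = C1 + 5*y^4/24 - y^3/9 - 3*y^2/14 + 7*y/4 + 4*sin(6*y)/15


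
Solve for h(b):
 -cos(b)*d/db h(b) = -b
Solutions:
 h(b) = C1 + Integral(b/cos(b), b)


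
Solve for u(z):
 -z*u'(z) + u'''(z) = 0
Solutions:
 u(z) = C1 + Integral(C2*airyai(z) + C3*airybi(z), z)


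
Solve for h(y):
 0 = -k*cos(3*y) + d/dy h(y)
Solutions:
 h(y) = C1 + k*sin(3*y)/3


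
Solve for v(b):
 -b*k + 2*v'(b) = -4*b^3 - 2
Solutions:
 v(b) = C1 - b^4/2 + b^2*k/4 - b


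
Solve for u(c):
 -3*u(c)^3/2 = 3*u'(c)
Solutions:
 u(c) = -sqrt(-1/(C1 - c))
 u(c) = sqrt(-1/(C1 - c))


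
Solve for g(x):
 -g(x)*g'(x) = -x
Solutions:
 g(x) = -sqrt(C1 + x^2)
 g(x) = sqrt(C1 + x^2)


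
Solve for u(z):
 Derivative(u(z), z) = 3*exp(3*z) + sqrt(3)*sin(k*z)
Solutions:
 u(z) = C1 + exp(3*z) - sqrt(3)*cos(k*z)/k


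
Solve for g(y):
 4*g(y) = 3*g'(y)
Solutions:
 g(y) = C1*exp(4*y/3)


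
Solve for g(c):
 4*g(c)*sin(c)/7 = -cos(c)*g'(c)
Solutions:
 g(c) = C1*cos(c)^(4/7)


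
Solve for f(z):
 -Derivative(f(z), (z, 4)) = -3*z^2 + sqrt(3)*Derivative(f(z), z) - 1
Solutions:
 f(z) = C1 + C4*exp(-3^(1/6)*z) + sqrt(3)*z^3/3 + sqrt(3)*z/3 + (C2*sin(3^(2/3)*z/2) + C3*cos(3^(2/3)*z/2))*exp(3^(1/6)*z/2)


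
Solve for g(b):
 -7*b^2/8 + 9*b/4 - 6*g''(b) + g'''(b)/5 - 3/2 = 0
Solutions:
 g(b) = C1 + C2*b + C3*exp(30*b) - 7*b^4/576 + 263*b^3/4320 - 5137*b^2/43200


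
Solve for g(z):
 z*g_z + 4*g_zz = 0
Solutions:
 g(z) = C1 + C2*erf(sqrt(2)*z/4)


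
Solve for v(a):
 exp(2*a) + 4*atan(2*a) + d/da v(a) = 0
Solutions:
 v(a) = C1 - 4*a*atan(2*a) - exp(2*a)/2 + log(4*a^2 + 1)


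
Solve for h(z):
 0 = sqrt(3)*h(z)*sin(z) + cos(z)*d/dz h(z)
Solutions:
 h(z) = C1*cos(z)^(sqrt(3))


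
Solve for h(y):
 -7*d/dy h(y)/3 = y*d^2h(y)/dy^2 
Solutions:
 h(y) = C1 + C2/y^(4/3)


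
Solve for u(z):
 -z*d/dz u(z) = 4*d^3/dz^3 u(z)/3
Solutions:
 u(z) = C1 + Integral(C2*airyai(-6^(1/3)*z/2) + C3*airybi(-6^(1/3)*z/2), z)


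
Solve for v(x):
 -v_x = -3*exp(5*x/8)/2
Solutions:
 v(x) = C1 + 12*exp(5*x/8)/5


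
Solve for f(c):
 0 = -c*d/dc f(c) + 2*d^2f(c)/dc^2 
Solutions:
 f(c) = C1 + C2*erfi(c/2)


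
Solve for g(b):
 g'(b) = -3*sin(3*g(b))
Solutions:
 g(b) = -acos((-C1 - exp(18*b))/(C1 - exp(18*b)))/3 + 2*pi/3
 g(b) = acos((-C1 - exp(18*b))/(C1 - exp(18*b)))/3


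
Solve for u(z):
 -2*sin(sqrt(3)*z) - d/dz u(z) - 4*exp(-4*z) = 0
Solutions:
 u(z) = C1 + 2*sqrt(3)*cos(sqrt(3)*z)/3 + exp(-4*z)


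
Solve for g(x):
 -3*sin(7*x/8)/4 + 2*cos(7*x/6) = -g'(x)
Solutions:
 g(x) = C1 - 12*sin(7*x/6)/7 - 6*cos(7*x/8)/7


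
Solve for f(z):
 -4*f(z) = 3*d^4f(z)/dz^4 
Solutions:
 f(z) = (C1*sin(3^(3/4)*z/3) + C2*cos(3^(3/4)*z/3))*exp(-3^(3/4)*z/3) + (C3*sin(3^(3/4)*z/3) + C4*cos(3^(3/4)*z/3))*exp(3^(3/4)*z/3)


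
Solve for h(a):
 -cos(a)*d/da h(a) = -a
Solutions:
 h(a) = C1 + Integral(a/cos(a), a)


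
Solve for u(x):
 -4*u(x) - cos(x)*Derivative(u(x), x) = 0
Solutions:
 u(x) = C1*(sin(x)^2 - 2*sin(x) + 1)/(sin(x)^2 + 2*sin(x) + 1)


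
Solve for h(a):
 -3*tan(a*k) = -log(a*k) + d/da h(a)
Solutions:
 h(a) = C1 + a*log(a*k) - a - 3*Piecewise((-log(cos(a*k))/k, Ne(k, 0)), (0, True))


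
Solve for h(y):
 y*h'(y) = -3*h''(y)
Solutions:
 h(y) = C1 + C2*erf(sqrt(6)*y/6)


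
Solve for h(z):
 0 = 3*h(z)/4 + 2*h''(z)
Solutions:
 h(z) = C1*sin(sqrt(6)*z/4) + C2*cos(sqrt(6)*z/4)


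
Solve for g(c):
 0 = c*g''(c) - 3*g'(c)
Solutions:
 g(c) = C1 + C2*c^4


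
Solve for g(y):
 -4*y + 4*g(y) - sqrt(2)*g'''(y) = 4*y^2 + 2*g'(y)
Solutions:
 g(y) = C1*exp(y*(-3*2^(1/6)*(1 + sqrt(sqrt(2)/27 + 1))^(1/3) + 2^(1/3)/(1 + sqrt(sqrt(2)/27 + 1))^(1/3))/6)*sin(y*(sqrt(6)/(sqrt(2) + sqrt(2*sqrt(2)/27 + 2))^(1/3) + 3*sqrt(3)*(sqrt(2) + sqrt(2*sqrt(2)/27 + 2))^(1/3))/6) + C2*exp(y*(-3*2^(1/6)*(1 + sqrt(sqrt(2)/27 + 1))^(1/3) + 2^(1/3)/(1 + sqrt(sqrt(2)/27 + 1))^(1/3))/6)*cos(y*(sqrt(6)/(sqrt(2) + sqrt(2*sqrt(2)/27 + 2))^(1/3) + 3*sqrt(3)*(sqrt(2) + sqrt(2*sqrt(2)/27 + 2))^(1/3))/6) + C3*exp(y*(-2^(1/3)/(3*(1 + sqrt(sqrt(2)/27 + 1))^(1/3)) + 2^(1/6)*(1 + sqrt(sqrt(2)/27 + 1))^(1/3))) + y^2 + 2*y + 1


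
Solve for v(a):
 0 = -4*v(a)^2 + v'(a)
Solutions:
 v(a) = -1/(C1 + 4*a)


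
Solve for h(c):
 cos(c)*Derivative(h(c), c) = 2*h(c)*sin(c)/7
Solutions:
 h(c) = C1/cos(c)^(2/7)


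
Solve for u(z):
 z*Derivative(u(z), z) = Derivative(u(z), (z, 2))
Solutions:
 u(z) = C1 + C2*erfi(sqrt(2)*z/2)


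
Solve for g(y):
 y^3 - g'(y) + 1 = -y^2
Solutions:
 g(y) = C1 + y^4/4 + y^3/3 + y


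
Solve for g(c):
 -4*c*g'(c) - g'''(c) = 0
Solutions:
 g(c) = C1 + Integral(C2*airyai(-2^(2/3)*c) + C3*airybi(-2^(2/3)*c), c)


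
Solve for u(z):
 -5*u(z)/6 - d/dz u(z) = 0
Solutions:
 u(z) = C1*exp(-5*z/6)


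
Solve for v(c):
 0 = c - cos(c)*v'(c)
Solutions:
 v(c) = C1 + Integral(c/cos(c), c)


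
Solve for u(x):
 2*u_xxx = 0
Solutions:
 u(x) = C1 + C2*x + C3*x^2


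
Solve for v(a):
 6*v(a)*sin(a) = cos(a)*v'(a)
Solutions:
 v(a) = C1/cos(a)^6


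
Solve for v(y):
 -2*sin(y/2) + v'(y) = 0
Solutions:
 v(y) = C1 - 4*cos(y/2)


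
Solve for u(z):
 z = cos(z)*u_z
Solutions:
 u(z) = C1 + Integral(z/cos(z), z)


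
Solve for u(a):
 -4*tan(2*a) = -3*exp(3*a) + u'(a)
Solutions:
 u(a) = C1 + exp(3*a) + 2*log(cos(2*a))


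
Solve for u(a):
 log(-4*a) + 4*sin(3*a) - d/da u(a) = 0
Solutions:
 u(a) = C1 + a*log(-a) - a + 2*a*log(2) - 4*cos(3*a)/3


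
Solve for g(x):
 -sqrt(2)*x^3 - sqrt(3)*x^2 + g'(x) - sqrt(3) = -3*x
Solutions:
 g(x) = C1 + sqrt(2)*x^4/4 + sqrt(3)*x^3/3 - 3*x^2/2 + sqrt(3)*x


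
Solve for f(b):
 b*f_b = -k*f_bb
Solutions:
 f(b) = C1 + C2*sqrt(k)*erf(sqrt(2)*b*sqrt(1/k)/2)


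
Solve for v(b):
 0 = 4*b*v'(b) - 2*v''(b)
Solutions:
 v(b) = C1 + C2*erfi(b)


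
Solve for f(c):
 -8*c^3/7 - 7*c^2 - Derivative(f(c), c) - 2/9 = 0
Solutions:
 f(c) = C1 - 2*c^4/7 - 7*c^3/3 - 2*c/9


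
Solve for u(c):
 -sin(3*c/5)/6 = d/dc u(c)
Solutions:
 u(c) = C1 + 5*cos(3*c/5)/18


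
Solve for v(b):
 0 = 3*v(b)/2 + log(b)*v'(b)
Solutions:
 v(b) = C1*exp(-3*li(b)/2)


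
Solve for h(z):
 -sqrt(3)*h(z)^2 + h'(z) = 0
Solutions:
 h(z) = -1/(C1 + sqrt(3)*z)


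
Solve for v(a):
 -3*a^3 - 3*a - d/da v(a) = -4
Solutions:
 v(a) = C1 - 3*a^4/4 - 3*a^2/2 + 4*a


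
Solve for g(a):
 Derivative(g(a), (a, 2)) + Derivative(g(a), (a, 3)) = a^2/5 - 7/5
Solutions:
 g(a) = C1 + C2*a + C3*exp(-a) + a^4/60 - a^3/15 - a^2/2


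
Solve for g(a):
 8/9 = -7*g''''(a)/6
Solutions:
 g(a) = C1 + C2*a + C3*a^2 + C4*a^3 - 2*a^4/63


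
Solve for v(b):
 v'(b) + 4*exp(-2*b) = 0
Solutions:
 v(b) = C1 + 2*exp(-2*b)


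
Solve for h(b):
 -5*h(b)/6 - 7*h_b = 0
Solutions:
 h(b) = C1*exp(-5*b/42)


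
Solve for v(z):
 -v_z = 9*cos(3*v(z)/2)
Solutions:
 v(z) = -2*asin((C1 + exp(27*z))/(C1 - exp(27*z)))/3 + 2*pi/3
 v(z) = 2*asin((C1 + exp(27*z))/(C1 - exp(27*z)))/3


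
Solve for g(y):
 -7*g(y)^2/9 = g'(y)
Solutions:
 g(y) = 9/(C1 + 7*y)


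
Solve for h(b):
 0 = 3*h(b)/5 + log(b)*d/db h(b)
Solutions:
 h(b) = C1*exp(-3*li(b)/5)


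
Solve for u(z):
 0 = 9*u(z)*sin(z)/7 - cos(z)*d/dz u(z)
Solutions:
 u(z) = C1/cos(z)^(9/7)


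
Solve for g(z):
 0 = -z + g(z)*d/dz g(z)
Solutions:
 g(z) = -sqrt(C1 + z^2)
 g(z) = sqrt(C1 + z^2)


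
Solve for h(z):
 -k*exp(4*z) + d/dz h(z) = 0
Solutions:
 h(z) = C1 + k*exp(4*z)/4


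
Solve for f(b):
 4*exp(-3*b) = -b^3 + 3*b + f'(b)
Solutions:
 f(b) = C1 + b^4/4 - 3*b^2/2 - 4*exp(-3*b)/3


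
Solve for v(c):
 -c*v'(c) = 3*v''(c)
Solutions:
 v(c) = C1 + C2*erf(sqrt(6)*c/6)


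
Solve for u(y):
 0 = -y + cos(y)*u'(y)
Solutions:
 u(y) = C1 + Integral(y/cos(y), y)


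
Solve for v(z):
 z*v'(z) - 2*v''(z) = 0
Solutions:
 v(z) = C1 + C2*erfi(z/2)


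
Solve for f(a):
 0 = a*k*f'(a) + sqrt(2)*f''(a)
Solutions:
 f(a) = Piecewise((-2^(3/4)*sqrt(pi)*C1*erf(2^(1/4)*a*sqrt(k)/2)/(2*sqrt(k)) - C2, (k > 0) | (k < 0)), (-C1*a - C2, True))


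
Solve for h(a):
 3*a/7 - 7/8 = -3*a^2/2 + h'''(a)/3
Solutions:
 h(a) = C1 + C2*a + C3*a^2 + 3*a^5/40 + 3*a^4/56 - 7*a^3/16


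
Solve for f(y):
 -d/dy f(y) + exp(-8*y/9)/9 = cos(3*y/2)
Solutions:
 f(y) = C1 - 2*sin(3*y/2)/3 - exp(-8*y/9)/8


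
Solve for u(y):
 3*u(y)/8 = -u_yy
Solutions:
 u(y) = C1*sin(sqrt(6)*y/4) + C2*cos(sqrt(6)*y/4)


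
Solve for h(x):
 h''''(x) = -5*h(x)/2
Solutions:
 h(x) = (C1*sin(10^(1/4)*x/2) + C2*cos(10^(1/4)*x/2))*exp(-10^(1/4)*x/2) + (C3*sin(10^(1/4)*x/2) + C4*cos(10^(1/4)*x/2))*exp(10^(1/4)*x/2)


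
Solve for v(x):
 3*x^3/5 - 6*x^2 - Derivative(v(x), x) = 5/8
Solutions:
 v(x) = C1 + 3*x^4/20 - 2*x^3 - 5*x/8


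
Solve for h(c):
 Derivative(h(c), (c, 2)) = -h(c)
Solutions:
 h(c) = C1*sin(c) + C2*cos(c)


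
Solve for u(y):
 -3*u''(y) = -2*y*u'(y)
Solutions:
 u(y) = C1 + C2*erfi(sqrt(3)*y/3)


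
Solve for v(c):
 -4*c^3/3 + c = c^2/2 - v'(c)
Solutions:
 v(c) = C1 + c^4/3 + c^3/6 - c^2/2


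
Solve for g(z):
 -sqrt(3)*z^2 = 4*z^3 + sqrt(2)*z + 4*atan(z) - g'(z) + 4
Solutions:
 g(z) = C1 + z^4 + sqrt(3)*z^3/3 + sqrt(2)*z^2/2 + 4*z*atan(z) + 4*z - 2*log(z^2 + 1)


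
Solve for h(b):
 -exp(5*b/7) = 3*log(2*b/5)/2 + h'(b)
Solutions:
 h(b) = C1 - 3*b*log(b)/2 + b*(-2*log(2) + log(10)/2 + 3/2 + log(5)) - 7*exp(5*b/7)/5


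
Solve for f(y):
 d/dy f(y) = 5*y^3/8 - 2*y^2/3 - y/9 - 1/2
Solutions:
 f(y) = C1 + 5*y^4/32 - 2*y^3/9 - y^2/18 - y/2


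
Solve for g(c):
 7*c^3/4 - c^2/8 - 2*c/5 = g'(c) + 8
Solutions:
 g(c) = C1 + 7*c^4/16 - c^3/24 - c^2/5 - 8*c


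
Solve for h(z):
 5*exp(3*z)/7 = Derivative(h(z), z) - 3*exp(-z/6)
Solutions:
 h(z) = C1 + 5*exp(3*z)/21 - 18*exp(-z/6)


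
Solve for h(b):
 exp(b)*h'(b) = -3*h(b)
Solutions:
 h(b) = C1*exp(3*exp(-b))


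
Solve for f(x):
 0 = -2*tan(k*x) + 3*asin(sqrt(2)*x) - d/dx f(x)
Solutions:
 f(x) = C1 + 3*x*asin(sqrt(2)*x) + 3*sqrt(2)*sqrt(1 - 2*x^2)/2 - 2*Piecewise((-log(cos(k*x))/k, Ne(k, 0)), (0, True))


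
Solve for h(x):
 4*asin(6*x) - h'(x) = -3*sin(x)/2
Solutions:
 h(x) = C1 + 4*x*asin(6*x) + 2*sqrt(1 - 36*x^2)/3 - 3*cos(x)/2


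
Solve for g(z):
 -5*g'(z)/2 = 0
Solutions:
 g(z) = C1


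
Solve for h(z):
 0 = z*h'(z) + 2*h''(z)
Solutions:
 h(z) = C1 + C2*erf(z/2)


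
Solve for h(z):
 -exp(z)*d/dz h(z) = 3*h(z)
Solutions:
 h(z) = C1*exp(3*exp(-z))


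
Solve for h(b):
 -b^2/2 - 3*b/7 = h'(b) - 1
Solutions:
 h(b) = C1 - b^3/6 - 3*b^2/14 + b


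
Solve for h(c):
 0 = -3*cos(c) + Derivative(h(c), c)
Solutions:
 h(c) = C1 + 3*sin(c)


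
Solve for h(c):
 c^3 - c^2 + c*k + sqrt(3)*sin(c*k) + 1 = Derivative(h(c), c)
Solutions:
 h(c) = C1 + c^4/4 - c^3/3 + c^2*k/2 + c - sqrt(3)*cos(c*k)/k


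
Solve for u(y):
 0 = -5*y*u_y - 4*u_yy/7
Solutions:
 u(y) = C1 + C2*erf(sqrt(70)*y/4)


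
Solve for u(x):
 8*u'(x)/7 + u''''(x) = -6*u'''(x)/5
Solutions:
 u(x) = C1 + C2*exp(x*(-28 + 14*14^(1/3)/(15*sqrt(85) + 139)^(1/3) + 14^(2/3)*(15*sqrt(85) + 139)^(1/3))/70)*sin(14^(1/3)*sqrt(3)*x*(-14^(1/3)*(15*sqrt(85) + 139)^(1/3) + 14/(15*sqrt(85) + 139)^(1/3))/70) + C3*exp(x*(-28 + 14*14^(1/3)/(15*sqrt(85) + 139)^(1/3) + 14^(2/3)*(15*sqrt(85) + 139)^(1/3))/70)*cos(14^(1/3)*sqrt(3)*x*(-14^(1/3)*(15*sqrt(85) + 139)^(1/3) + 14/(15*sqrt(85) + 139)^(1/3))/70) + C4*exp(-x*(14*14^(1/3)/(15*sqrt(85) + 139)^(1/3) + 14 + 14^(2/3)*(15*sqrt(85) + 139)^(1/3))/35)


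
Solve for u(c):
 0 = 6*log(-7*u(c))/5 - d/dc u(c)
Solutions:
 -5*Integral(1/(log(-_y) + log(7)), (_y, u(c)))/6 = C1 - c


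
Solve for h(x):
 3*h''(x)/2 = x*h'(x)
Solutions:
 h(x) = C1 + C2*erfi(sqrt(3)*x/3)


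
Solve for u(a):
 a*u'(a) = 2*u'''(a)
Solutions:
 u(a) = C1 + Integral(C2*airyai(2^(2/3)*a/2) + C3*airybi(2^(2/3)*a/2), a)


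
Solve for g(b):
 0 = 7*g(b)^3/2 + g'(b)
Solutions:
 g(b) = -sqrt(-1/(C1 - 7*b))
 g(b) = sqrt(-1/(C1 - 7*b))


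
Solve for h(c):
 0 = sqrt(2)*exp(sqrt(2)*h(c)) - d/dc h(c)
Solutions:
 h(c) = sqrt(2)*(2*log(-1/(C1 + sqrt(2)*c)) - log(2))/4


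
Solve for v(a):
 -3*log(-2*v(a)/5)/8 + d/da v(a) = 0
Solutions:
 -8*Integral(1/(log(-_y) - log(5) + log(2)), (_y, v(a)))/3 = C1 - a


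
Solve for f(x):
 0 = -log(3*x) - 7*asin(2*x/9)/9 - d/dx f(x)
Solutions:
 f(x) = C1 - x*log(x) - 7*x*asin(2*x/9)/9 - x*log(3) + x - 7*sqrt(81 - 4*x^2)/18


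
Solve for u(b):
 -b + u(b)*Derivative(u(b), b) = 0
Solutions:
 u(b) = -sqrt(C1 + b^2)
 u(b) = sqrt(C1 + b^2)


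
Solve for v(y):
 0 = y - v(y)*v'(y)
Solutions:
 v(y) = -sqrt(C1 + y^2)
 v(y) = sqrt(C1 + y^2)


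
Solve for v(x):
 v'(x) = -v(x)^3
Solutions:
 v(x) = -sqrt(2)*sqrt(-1/(C1 - x))/2
 v(x) = sqrt(2)*sqrt(-1/(C1 - x))/2


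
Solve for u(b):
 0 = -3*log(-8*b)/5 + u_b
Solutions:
 u(b) = C1 + 3*b*log(-b)/5 + 3*b*(-1 + 3*log(2))/5


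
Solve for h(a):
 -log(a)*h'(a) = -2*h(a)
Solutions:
 h(a) = C1*exp(2*li(a))


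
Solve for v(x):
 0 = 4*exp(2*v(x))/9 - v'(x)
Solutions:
 v(x) = log(-sqrt(-1/(C1 + 4*x))) - log(2)/2 + log(3)
 v(x) = log(-1/(C1 + 4*x))/2 - log(2)/2 + log(3)


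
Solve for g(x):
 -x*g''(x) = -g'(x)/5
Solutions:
 g(x) = C1 + C2*x^(6/5)


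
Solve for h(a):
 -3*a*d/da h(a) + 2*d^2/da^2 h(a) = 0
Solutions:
 h(a) = C1 + C2*erfi(sqrt(3)*a/2)


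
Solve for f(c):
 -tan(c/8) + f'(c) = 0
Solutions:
 f(c) = C1 - 8*log(cos(c/8))


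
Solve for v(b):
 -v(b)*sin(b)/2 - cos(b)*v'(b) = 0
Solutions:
 v(b) = C1*sqrt(cos(b))


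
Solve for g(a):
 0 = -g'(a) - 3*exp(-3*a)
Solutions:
 g(a) = C1 + exp(-3*a)


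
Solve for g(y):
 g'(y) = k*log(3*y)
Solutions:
 g(y) = C1 + k*y*log(y) - k*y + k*y*log(3)


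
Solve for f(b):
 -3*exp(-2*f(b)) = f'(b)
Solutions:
 f(b) = log(-sqrt(C1 - 6*b))
 f(b) = log(C1 - 6*b)/2


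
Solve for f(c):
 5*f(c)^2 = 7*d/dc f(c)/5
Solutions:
 f(c) = -7/(C1 + 25*c)


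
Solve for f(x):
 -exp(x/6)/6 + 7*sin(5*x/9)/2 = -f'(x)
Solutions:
 f(x) = C1 + exp(x/6) + 63*cos(5*x/9)/10


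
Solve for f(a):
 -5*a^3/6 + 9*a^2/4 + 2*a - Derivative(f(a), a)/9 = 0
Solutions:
 f(a) = C1 - 15*a^4/8 + 27*a^3/4 + 9*a^2


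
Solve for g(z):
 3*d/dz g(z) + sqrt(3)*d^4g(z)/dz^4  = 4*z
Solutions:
 g(z) = C1 + C4*exp(-3^(1/6)*z) + 2*z^2/3 + (C2*sin(3^(2/3)*z/2) + C3*cos(3^(2/3)*z/2))*exp(3^(1/6)*z/2)


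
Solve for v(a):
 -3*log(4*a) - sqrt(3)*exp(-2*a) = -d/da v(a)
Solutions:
 v(a) = C1 + 3*a*log(a) + 3*a*(-1 + 2*log(2)) - sqrt(3)*exp(-2*a)/2


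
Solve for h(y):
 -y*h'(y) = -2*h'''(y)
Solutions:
 h(y) = C1 + Integral(C2*airyai(2^(2/3)*y/2) + C3*airybi(2^(2/3)*y/2), y)


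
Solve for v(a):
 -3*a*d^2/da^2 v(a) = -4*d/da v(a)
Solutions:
 v(a) = C1 + C2*a^(7/3)


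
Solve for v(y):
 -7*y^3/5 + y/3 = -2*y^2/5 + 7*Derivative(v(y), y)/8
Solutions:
 v(y) = C1 - 2*y^4/5 + 16*y^3/105 + 4*y^2/21


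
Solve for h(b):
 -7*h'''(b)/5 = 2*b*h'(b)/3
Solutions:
 h(b) = C1 + Integral(C2*airyai(-10^(1/3)*21^(2/3)*b/21) + C3*airybi(-10^(1/3)*21^(2/3)*b/21), b)


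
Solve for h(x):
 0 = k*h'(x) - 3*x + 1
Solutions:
 h(x) = C1 + 3*x^2/(2*k) - x/k


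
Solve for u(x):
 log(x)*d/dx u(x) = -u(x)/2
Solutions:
 u(x) = C1*exp(-li(x)/2)


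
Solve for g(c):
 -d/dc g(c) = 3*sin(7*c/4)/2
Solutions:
 g(c) = C1 + 6*cos(7*c/4)/7


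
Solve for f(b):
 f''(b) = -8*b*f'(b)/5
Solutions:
 f(b) = C1 + C2*erf(2*sqrt(5)*b/5)


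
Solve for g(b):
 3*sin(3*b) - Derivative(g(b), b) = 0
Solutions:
 g(b) = C1 - cos(3*b)


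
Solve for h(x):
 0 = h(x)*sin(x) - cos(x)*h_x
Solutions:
 h(x) = C1/cos(x)


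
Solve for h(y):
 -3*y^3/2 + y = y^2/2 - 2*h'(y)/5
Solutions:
 h(y) = C1 + 15*y^4/16 + 5*y^3/12 - 5*y^2/4


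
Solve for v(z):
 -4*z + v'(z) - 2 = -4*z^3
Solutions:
 v(z) = C1 - z^4 + 2*z^2 + 2*z


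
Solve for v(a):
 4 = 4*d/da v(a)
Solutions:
 v(a) = C1 + a


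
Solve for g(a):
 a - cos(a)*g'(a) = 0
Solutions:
 g(a) = C1 + Integral(a/cos(a), a)


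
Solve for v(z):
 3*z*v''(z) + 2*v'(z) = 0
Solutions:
 v(z) = C1 + C2*z^(1/3)


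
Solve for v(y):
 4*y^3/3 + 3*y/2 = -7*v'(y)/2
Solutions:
 v(y) = C1 - 2*y^4/21 - 3*y^2/14


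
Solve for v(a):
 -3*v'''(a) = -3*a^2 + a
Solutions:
 v(a) = C1 + C2*a + C3*a^2 + a^5/60 - a^4/72


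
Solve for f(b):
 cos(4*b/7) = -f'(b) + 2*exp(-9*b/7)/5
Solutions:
 f(b) = C1 - 7*sin(4*b/7)/4 - 14*exp(-9*b/7)/45


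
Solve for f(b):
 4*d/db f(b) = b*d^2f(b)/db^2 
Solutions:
 f(b) = C1 + C2*b^5


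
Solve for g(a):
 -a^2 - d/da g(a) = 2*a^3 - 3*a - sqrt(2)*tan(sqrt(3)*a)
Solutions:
 g(a) = C1 - a^4/2 - a^3/3 + 3*a^2/2 - sqrt(6)*log(cos(sqrt(3)*a))/3


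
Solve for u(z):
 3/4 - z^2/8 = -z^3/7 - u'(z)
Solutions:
 u(z) = C1 - z^4/28 + z^3/24 - 3*z/4


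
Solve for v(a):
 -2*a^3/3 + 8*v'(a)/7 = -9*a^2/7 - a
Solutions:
 v(a) = C1 + 7*a^4/48 - 3*a^3/8 - 7*a^2/16


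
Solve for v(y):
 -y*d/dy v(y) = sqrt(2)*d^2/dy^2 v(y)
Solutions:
 v(y) = C1 + C2*erf(2^(1/4)*y/2)


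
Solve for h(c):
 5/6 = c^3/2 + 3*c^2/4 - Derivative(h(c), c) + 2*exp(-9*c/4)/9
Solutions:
 h(c) = C1 + c^4/8 + c^3/4 - 5*c/6 - 8*exp(-9*c/4)/81


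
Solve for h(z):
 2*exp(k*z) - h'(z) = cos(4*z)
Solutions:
 h(z) = C1 - sin(4*z)/4 + 2*exp(k*z)/k


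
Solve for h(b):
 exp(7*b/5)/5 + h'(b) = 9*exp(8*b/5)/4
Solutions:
 h(b) = C1 + 45*exp(8*b/5)/32 - exp(7*b/5)/7


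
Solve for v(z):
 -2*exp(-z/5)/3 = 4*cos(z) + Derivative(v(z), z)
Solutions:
 v(z) = C1 - 4*sin(z) + 10*exp(-z/5)/3


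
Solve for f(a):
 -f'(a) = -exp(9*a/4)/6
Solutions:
 f(a) = C1 + 2*exp(9*a/4)/27


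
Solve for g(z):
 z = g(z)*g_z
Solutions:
 g(z) = -sqrt(C1 + z^2)
 g(z) = sqrt(C1 + z^2)


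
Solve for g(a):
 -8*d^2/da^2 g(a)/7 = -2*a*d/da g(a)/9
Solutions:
 g(a) = C1 + C2*erfi(sqrt(14)*a/12)


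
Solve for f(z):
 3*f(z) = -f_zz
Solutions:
 f(z) = C1*sin(sqrt(3)*z) + C2*cos(sqrt(3)*z)


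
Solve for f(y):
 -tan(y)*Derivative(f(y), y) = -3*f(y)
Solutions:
 f(y) = C1*sin(y)^3


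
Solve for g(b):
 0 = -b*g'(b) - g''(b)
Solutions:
 g(b) = C1 + C2*erf(sqrt(2)*b/2)


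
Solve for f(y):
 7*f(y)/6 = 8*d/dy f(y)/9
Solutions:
 f(y) = C1*exp(21*y/16)


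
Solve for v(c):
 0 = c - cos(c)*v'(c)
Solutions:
 v(c) = C1 + Integral(c/cos(c), c)


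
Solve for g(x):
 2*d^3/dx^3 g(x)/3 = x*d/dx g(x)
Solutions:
 g(x) = C1 + Integral(C2*airyai(2^(2/3)*3^(1/3)*x/2) + C3*airybi(2^(2/3)*3^(1/3)*x/2), x)


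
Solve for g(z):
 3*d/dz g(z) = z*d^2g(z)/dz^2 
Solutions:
 g(z) = C1 + C2*z^4


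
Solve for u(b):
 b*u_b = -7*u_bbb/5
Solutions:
 u(b) = C1 + Integral(C2*airyai(-5^(1/3)*7^(2/3)*b/7) + C3*airybi(-5^(1/3)*7^(2/3)*b/7), b)


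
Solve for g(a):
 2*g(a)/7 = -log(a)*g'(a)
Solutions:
 g(a) = C1*exp(-2*li(a)/7)


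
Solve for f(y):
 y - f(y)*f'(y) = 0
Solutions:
 f(y) = -sqrt(C1 + y^2)
 f(y) = sqrt(C1 + y^2)


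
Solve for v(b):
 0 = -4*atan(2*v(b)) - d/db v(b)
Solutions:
 Integral(1/atan(2*_y), (_y, v(b))) = C1 - 4*b


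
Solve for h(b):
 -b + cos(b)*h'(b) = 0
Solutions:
 h(b) = C1 + Integral(b/cos(b), b)


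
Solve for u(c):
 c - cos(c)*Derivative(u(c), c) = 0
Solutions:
 u(c) = C1 + Integral(c/cos(c), c)


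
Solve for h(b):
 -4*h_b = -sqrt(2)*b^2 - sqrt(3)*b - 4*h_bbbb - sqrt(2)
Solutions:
 h(b) = C1 + C4*exp(b) + sqrt(2)*b^3/12 + sqrt(3)*b^2/8 + sqrt(2)*b/4 + (C2*sin(sqrt(3)*b/2) + C3*cos(sqrt(3)*b/2))*exp(-b/2)


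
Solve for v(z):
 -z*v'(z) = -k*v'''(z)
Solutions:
 v(z) = C1 + Integral(C2*airyai(z*(1/k)^(1/3)) + C3*airybi(z*(1/k)^(1/3)), z)


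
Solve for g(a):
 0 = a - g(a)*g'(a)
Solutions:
 g(a) = -sqrt(C1 + a^2)
 g(a) = sqrt(C1 + a^2)


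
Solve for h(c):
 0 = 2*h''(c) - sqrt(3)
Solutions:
 h(c) = C1 + C2*c + sqrt(3)*c^2/4


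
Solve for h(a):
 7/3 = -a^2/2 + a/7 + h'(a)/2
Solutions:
 h(a) = C1 + a^3/3 - a^2/7 + 14*a/3


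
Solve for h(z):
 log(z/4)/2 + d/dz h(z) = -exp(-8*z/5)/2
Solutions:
 h(z) = C1 - z*log(z)/2 + z*(1/2 + log(2)) + 5*exp(-8*z/5)/16


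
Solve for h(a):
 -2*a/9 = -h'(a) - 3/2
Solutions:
 h(a) = C1 + a^2/9 - 3*a/2


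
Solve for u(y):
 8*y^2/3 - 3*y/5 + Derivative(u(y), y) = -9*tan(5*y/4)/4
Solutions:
 u(y) = C1 - 8*y^3/9 + 3*y^2/10 + 9*log(cos(5*y/4))/5


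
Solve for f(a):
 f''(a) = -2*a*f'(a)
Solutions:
 f(a) = C1 + C2*erf(a)


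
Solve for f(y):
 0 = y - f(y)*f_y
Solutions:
 f(y) = -sqrt(C1 + y^2)
 f(y) = sqrt(C1 + y^2)


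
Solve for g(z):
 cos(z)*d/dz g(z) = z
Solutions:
 g(z) = C1 + Integral(z/cos(z), z)


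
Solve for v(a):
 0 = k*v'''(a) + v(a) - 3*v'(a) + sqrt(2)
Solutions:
 v(a) = C1*exp(-2^(1/3)*a*(2^(1/3)*(sqrt((1 - 4/k)/k^2) + 1/k)^(1/3)/2 + 1/(k*(sqrt((1 - 4/k)/k^2) + 1/k)^(1/3)))) + C2*exp(2^(1/3)*a*(2^(1/3)*(sqrt((1 - 4/k)/k^2) + 1/k)^(1/3)/4 - 2^(1/3)*sqrt(3)*I*(sqrt((1 - 4/k)/k^2) + 1/k)^(1/3)/4 - 2/(k*(-1 + sqrt(3)*I)*(sqrt((1 - 4/k)/k^2) + 1/k)^(1/3)))) + C3*exp(2^(1/3)*a*(2^(1/3)*(sqrt((1 - 4/k)/k^2) + 1/k)^(1/3)/4 + 2^(1/3)*sqrt(3)*I*(sqrt((1 - 4/k)/k^2) + 1/k)^(1/3)/4 + 2/(k*(1 + sqrt(3)*I)*(sqrt((1 - 4/k)/k^2) + 1/k)^(1/3)))) - sqrt(2)


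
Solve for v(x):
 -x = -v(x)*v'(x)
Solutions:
 v(x) = -sqrt(C1 + x^2)
 v(x) = sqrt(C1 + x^2)


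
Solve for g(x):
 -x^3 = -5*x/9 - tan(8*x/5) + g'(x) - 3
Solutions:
 g(x) = C1 - x^4/4 + 5*x^2/18 + 3*x - 5*log(cos(8*x/5))/8


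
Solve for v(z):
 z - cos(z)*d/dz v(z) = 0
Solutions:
 v(z) = C1 + Integral(z/cos(z), z)


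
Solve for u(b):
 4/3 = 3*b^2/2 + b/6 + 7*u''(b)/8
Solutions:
 u(b) = C1 + C2*b - b^4/7 - 2*b^3/63 + 16*b^2/21


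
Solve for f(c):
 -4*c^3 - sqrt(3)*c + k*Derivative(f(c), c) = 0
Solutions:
 f(c) = C1 + c^4/k + sqrt(3)*c^2/(2*k)


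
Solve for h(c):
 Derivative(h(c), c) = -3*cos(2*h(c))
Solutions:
 h(c) = -asin((C1 + exp(12*c))/(C1 - exp(12*c)))/2 + pi/2
 h(c) = asin((C1 + exp(12*c))/(C1 - exp(12*c)))/2


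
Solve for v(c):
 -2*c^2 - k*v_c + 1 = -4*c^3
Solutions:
 v(c) = C1 + c^4/k - 2*c^3/(3*k) + c/k


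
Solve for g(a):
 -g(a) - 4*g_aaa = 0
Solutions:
 g(a) = C3*exp(-2^(1/3)*a/2) + (C1*sin(2^(1/3)*sqrt(3)*a/4) + C2*cos(2^(1/3)*sqrt(3)*a/4))*exp(2^(1/3)*a/4)


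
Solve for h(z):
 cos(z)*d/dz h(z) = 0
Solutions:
 h(z) = C1


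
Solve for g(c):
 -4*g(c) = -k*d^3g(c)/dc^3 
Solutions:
 g(c) = C1*exp(2^(2/3)*c*(1/k)^(1/3)) + C2*exp(2^(2/3)*c*(-1 + sqrt(3)*I)*(1/k)^(1/3)/2) + C3*exp(-2^(2/3)*c*(1 + sqrt(3)*I)*(1/k)^(1/3)/2)


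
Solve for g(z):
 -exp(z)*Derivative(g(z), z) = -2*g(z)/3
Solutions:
 g(z) = C1*exp(-2*exp(-z)/3)


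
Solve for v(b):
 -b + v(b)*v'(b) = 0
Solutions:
 v(b) = -sqrt(C1 + b^2)
 v(b) = sqrt(C1 + b^2)


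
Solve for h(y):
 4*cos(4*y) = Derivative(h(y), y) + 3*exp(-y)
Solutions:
 h(y) = C1 + sin(4*y) + 3*exp(-y)


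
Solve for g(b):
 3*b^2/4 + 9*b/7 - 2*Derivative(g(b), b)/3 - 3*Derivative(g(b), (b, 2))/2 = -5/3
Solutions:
 g(b) = C1 + C2*exp(-4*b/9) + 3*b^3/8 - 351*b^2/224 + 4279*b/448


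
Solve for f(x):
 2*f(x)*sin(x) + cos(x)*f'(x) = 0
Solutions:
 f(x) = C1*cos(x)^2


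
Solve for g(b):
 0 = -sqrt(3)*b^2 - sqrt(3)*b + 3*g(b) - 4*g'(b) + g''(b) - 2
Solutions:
 g(b) = C1*exp(b) + C2*exp(3*b) + sqrt(3)*b^2/3 + 11*sqrt(3)*b/9 + 2/3 + 38*sqrt(3)/27


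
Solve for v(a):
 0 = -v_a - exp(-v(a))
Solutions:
 v(a) = log(C1 - a)


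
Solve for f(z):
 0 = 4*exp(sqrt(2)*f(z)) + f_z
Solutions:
 f(z) = sqrt(2)*(2*log(1/(C1 + 4*z)) - log(2))/4


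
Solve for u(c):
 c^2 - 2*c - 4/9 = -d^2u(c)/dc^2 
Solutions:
 u(c) = C1 + C2*c - c^4/12 + c^3/3 + 2*c^2/9


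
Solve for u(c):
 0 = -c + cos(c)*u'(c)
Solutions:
 u(c) = C1 + Integral(c/cos(c), c)


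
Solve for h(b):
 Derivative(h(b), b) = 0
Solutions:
 h(b) = C1


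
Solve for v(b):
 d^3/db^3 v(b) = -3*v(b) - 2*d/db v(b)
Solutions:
 v(b) = C3*exp(-b) + (C1*sin(sqrt(11)*b/2) + C2*cos(sqrt(11)*b/2))*exp(b/2)


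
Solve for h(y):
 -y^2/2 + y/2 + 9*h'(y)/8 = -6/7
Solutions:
 h(y) = C1 + 4*y^3/27 - 2*y^2/9 - 16*y/21


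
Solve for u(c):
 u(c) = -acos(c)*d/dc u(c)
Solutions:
 u(c) = C1*exp(-Integral(1/acos(c), c))


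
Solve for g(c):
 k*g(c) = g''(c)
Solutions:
 g(c) = C1*exp(-c*sqrt(k)) + C2*exp(c*sqrt(k))


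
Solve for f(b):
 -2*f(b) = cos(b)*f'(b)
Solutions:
 f(b) = C1*(sin(b) - 1)/(sin(b) + 1)


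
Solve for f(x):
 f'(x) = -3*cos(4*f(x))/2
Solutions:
 f(x) = -asin((C1 + exp(12*x))/(C1 - exp(12*x)))/4 + pi/4
 f(x) = asin((C1 + exp(12*x))/(C1 - exp(12*x)))/4


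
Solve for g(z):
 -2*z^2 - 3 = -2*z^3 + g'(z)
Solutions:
 g(z) = C1 + z^4/2 - 2*z^3/3 - 3*z


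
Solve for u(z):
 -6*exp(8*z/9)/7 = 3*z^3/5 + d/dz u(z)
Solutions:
 u(z) = C1 - 3*z^4/20 - 27*exp(8*z/9)/28


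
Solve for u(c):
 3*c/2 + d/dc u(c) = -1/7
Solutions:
 u(c) = C1 - 3*c^2/4 - c/7


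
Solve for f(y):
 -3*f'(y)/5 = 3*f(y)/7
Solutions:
 f(y) = C1*exp(-5*y/7)


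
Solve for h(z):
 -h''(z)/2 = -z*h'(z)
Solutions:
 h(z) = C1 + C2*erfi(z)


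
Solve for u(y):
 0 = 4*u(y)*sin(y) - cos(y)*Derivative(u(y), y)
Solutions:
 u(y) = C1/cos(y)^4


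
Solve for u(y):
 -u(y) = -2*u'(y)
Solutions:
 u(y) = C1*exp(y/2)


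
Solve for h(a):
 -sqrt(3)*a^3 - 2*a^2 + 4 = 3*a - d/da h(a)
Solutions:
 h(a) = C1 + sqrt(3)*a^4/4 + 2*a^3/3 + 3*a^2/2 - 4*a


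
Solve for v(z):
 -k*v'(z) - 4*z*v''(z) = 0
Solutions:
 v(z) = C1 + z^(1 - re(k)/4)*(C2*sin(log(z)*Abs(im(k))/4) + C3*cos(log(z)*im(k)/4))


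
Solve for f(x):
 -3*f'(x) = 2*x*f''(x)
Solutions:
 f(x) = C1 + C2/sqrt(x)


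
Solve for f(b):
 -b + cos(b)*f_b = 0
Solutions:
 f(b) = C1 + Integral(b/cos(b), b)


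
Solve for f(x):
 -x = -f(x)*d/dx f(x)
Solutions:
 f(x) = -sqrt(C1 + x^2)
 f(x) = sqrt(C1 + x^2)


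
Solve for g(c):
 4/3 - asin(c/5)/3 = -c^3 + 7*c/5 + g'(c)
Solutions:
 g(c) = C1 + c^4/4 - 7*c^2/10 - c*asin(c/5)/3 + 4*c/3 - sqrt(25 - c^2)/3


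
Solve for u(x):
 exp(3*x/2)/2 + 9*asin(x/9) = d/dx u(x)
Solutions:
 u(x) = C1 + 9*x*asin(x/9) + 9*sqrt(81 - x^2) + exp(3*x/2)/3


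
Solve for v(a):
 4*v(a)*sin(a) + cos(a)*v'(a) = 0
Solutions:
 v(a) = C1*cos(a)^4


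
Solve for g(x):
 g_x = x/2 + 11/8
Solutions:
 g(x) = C1 + x^2/4 + 11*x/8


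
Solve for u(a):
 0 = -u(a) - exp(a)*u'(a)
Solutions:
 u(a) = C1*exp(exp(-a))


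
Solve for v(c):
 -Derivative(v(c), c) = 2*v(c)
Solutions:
 v(c) = C1*exp(-2*c)


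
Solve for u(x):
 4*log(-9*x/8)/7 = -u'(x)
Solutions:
 u(x) = C1 - 4*x*log(-x)/7 + 4*x*(-2*log(3) + 1 + 3*log(2))/7


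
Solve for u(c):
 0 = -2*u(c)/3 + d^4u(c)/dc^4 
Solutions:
 u(c) = C1*exp(-2^(1/4)*3^(3/4)*c/3) + C2*exp(2^(1/4)*3^(3/4)*c/3) + C3*sin(2^(1/4)*3^(3/4)*c/3) + C4*cos(2^(1/4)*3^(3/4)*c/3)


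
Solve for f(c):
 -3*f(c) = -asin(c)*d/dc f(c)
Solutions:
 f(c) = C1*exp(3*Integral(1/asin(c), c))


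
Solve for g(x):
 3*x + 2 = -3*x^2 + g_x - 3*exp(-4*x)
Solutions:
 g(x) = C1 + x^3 + 3*x^2/2 + 2*x - 3*exp(-4*x)/4


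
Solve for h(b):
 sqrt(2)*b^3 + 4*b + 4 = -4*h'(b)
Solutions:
 h(b) = C1 - sqrt(2)*b^4/16 - b^2/2 - b


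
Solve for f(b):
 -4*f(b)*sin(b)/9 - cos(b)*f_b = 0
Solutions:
 f(b) = C1*cos(b)^(4/9)


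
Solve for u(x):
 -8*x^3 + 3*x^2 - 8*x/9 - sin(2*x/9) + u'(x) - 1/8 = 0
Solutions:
 u(x) = C1 + 2*x^4 - x^3 + 4*x^2/9 + x/8 - 9*cos(2*x/9)/2


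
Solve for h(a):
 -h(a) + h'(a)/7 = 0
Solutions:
 h(a) = C1*exp(7*a)


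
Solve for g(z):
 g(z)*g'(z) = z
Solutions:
 g(z) = -sqrt(C1 + z^2)
 g(z) = sqrt(C1 + z^2)


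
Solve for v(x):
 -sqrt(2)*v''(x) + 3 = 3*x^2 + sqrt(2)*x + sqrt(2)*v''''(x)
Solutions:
 v(x) = C1 + C2*x + C3*sin(x) + C4*cos(x) - sqrt(2)*x^4/8 - x^3/6 + 9*sqrt(2)*x^2/4


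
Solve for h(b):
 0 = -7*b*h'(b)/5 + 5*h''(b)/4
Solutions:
 h(b) = C1 + C2*erfi(sqrt(14)*b/5)


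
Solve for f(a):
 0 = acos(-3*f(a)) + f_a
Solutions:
 Integral(1/acos(-3*_y), (_y, f(a))) = C1 - a


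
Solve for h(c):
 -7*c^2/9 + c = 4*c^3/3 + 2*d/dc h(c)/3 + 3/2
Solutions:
 h(c) = C1 - c^4/2 - 7*c^3/18 + 3*c^2/4 - 9*c/4


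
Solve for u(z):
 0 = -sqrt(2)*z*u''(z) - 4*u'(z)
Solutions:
 u(z) = C1 + C2*z^(1 - 2*sqrt(2))


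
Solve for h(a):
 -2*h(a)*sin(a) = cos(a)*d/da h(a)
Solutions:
 h(a) = C1*cos(a)^2


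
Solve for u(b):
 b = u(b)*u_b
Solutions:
 u(b) = -sqrt(C1 + b^2)
 u(b) = sqrt(C1 + b^2)


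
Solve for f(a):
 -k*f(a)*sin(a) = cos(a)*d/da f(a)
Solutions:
 f(a) = C1*exp(k*log(cos(a)))


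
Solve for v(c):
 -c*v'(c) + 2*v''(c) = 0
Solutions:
 v(c) = C1 + C2*erfi(c/2)


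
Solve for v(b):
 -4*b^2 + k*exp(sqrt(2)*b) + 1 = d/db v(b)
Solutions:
 v(b) = C1 - 4*b^3/3 + b + sqrt(2)*k*exp(sqrt(2)*b)/2


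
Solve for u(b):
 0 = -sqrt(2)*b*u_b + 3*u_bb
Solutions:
 u(b) = C1 + C2*erfi(2^(3/4)*sqrt(3)*b/6)


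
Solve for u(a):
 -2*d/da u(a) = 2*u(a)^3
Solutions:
 u(a) = -sqrt(2)*sqrt(-1/(C1 - a))/2
 u(a) = sqrt(2)*sqrt(-1/(C1 - a))/2


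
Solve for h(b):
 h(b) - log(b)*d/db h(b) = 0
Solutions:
 h(b) = C1*exp(li(b))


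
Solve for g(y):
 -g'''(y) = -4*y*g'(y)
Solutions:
 g(y) = C1 + Integral(C2*airyai(2^(2/3)*y) + C3*airybi(2^(2/3)*y), y)


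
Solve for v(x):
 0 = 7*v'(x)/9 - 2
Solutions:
 v(x) = C1 + 18*x/7


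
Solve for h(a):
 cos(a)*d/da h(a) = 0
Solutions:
 h(a) = C1


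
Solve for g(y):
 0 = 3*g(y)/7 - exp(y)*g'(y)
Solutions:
 g(y) = C1*exp(-3*exp(-y)/7)


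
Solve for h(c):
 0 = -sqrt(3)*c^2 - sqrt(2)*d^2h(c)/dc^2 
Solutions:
 h(c) = C1 + C2*c - sqrt(6)*c^4/24


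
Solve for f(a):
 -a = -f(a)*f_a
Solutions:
 f(a) = -sqrt(C1 + a^2)
 f(a) = sqrt(C1 + a^2)


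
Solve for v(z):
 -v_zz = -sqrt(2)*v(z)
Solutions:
 v(z) = C1*exp(-2^(1/4)*z) + C2*exp(2^(1/4)*z)


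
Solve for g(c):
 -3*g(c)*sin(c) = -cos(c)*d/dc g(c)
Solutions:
 g(c) = C1/cos(c)^3


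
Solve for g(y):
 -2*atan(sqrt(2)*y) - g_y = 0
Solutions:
 g(y) = C1 - 2*y*atan(sqrt(2)*y) + sqrt(2)*log(2*y^2 + 1)/2


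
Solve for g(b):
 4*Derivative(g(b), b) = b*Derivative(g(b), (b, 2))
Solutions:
 g(b) = C1 + C2*b^5


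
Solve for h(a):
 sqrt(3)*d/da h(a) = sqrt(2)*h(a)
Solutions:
 h(a) = C1*exp(sqrt(6)*a/3)


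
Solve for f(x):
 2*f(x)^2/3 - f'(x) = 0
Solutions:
 f(x) = -3/(C1 + 2*x)


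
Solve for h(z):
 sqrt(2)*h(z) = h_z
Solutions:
 h(z) = C1*exp(sqrt(2)*z)


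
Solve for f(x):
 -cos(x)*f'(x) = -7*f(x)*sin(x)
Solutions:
 f(x) = C1/cos(x)^7


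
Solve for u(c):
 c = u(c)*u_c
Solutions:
 u(c) = -sqrt(C1 + c^2)
 u(c) = sqrt(C1 + c^2)


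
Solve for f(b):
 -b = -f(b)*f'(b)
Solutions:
 f(b) = -sqrt(C1 + b^2)
 f(b) = sqrt(C1 + b^2)


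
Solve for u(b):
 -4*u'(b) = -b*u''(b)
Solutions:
 u(b) = C1 + C2*b^5


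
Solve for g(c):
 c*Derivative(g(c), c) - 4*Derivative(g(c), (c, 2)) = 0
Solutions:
 g(c) = C1 + C2*erfi(sqrt(2)*c/4)


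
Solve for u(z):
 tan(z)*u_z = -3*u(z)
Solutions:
 u(z) = C1/sin(z)^3


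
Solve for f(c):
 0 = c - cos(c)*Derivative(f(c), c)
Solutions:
 f(c) = C1 + Integral(c/cos(c), c)


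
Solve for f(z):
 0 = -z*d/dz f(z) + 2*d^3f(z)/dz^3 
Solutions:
 f(z) = C1 + Integral(C2*airyai(2^(2/3)*z/2) + C3*airybi(2^(2/3)*z/2), z)


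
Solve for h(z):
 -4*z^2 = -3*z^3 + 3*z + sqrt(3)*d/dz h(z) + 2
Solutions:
 h(z) = C1 + sqrt(3)*z^4/4 - 4*sqrt(3)*z^3/9 - sqrt(3)*z^2/2 - 2*sqrt(3)*z/3


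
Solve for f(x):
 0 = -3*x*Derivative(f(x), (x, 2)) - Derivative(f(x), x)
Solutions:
 f(x) = C1 + C2*x^(2/3)


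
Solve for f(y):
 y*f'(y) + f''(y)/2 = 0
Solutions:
 f(y) = C1 + C2*erf(y)


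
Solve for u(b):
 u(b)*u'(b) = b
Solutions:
 u(b) = -sqrt(C1 + b^2)
 u(b) = sqrt(C1 + b^2)


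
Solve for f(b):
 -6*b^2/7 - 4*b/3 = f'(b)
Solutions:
 f(b) = C1 - 2*b^3/7 - 2*b^2/3


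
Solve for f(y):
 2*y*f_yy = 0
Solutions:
 f(y) = C1 + C2*y


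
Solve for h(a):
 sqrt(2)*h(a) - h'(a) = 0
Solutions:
 h(a) = C1*exp(sqrt(2)*a)


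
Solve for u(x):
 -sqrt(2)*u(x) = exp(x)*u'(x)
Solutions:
 u(x) = C1*exp(sqrt(2)*exp(-x))


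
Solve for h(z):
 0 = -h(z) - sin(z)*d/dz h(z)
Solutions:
 h(z) = C1*sqrt(cos(z) + 1)/sqrt(cos(z) - 1)


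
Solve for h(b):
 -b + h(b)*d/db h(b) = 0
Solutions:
 h(b) = -sqrt(C1 + b^2)
 h(b) = sqrt(C1 + b^2)


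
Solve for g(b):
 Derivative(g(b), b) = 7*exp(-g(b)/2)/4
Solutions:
 g(b) = 2*log(C1 + 7*b/8)


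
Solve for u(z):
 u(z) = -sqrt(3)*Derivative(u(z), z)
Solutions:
 u(z) = C1*exp(-sqrt(3)*z/3)
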